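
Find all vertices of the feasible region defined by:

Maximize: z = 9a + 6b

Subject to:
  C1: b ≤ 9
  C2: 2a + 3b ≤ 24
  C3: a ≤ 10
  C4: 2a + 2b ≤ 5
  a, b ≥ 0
Each vertex is the intersection of two constraint boundaries that also satisfies all remaining constraints:
  a = 0 and b = 0 → (0, 0)
  2a + 2b = 5 and b = 0 → (2.5, 0)
  2a + 2b = 5 and a = 0 → (0, 2.5)

Vertices: (0, 0), (2.5, 0), (0, 2.5)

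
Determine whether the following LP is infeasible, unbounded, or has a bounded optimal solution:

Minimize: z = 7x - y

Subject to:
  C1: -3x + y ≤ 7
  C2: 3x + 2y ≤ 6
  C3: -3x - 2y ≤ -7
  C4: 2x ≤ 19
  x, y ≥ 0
C2 requires 3x + 2y ≤ 6, while C3 (-3x - 2y ≤ -7) is equivalent to 3x + 2y ≥ 7. Together they would need 7 ≤ 3x + 2y ≤ 6, which is impossible since 7 > 6. No point satisfies all constraints.

Infeasible — the constraint set is empty.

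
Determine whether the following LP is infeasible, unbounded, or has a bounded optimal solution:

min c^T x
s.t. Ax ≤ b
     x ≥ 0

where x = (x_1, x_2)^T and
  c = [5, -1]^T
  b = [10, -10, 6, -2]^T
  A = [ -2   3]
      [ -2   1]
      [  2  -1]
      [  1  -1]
One constraint requires 2x_1 - x_2 ≤ 6, while the constraint -2x_1 + x_2 ≤ -10 is equivalent to 2x_1 - x_2 ≥ 10. Together they would need 10 ≤ 2x_1 - x_2 ≤ 6, which is impossible since 10 > 6. No point satisfies all constraints.

The feasible region is empty; the LP is infeasible.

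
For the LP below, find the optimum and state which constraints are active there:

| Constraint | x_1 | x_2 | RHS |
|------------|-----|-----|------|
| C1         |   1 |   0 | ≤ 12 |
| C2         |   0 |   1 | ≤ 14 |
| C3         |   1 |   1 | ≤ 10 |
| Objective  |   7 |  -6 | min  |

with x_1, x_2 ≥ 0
Optimal: x_1 = 0, x_2 = 10
Binding: C3, x_1 ≥ 0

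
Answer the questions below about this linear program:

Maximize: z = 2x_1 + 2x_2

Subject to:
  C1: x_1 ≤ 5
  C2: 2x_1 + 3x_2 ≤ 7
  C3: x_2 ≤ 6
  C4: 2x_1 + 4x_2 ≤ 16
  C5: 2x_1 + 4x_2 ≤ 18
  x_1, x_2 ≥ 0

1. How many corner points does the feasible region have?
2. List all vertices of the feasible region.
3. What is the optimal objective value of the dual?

1. 3
2. (0, 0), (3.5, 0), (0, 2.333)
3. 7 (by strong duality, equal to the primal optimum)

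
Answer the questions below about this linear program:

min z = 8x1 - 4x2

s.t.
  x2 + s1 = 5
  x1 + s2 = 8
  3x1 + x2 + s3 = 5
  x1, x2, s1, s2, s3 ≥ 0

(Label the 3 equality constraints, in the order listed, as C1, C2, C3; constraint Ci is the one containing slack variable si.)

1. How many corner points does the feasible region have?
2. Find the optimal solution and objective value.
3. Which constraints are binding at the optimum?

1. 3
2. x1 = 0, x2 = 5, z = -20
3. C1, C3, x1 ≥ 0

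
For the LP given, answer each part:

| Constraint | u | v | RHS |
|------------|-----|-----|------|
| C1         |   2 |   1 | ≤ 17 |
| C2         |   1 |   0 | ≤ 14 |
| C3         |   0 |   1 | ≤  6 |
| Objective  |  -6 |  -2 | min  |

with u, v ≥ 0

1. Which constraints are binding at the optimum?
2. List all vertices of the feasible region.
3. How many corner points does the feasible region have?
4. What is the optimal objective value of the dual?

1. C1, v ≥ 0
2. (0, 0), (8.5, 0), (5.5, 6), (0, 6)
3. 4
4. -51 (by strong duality, equal to the primal optimum)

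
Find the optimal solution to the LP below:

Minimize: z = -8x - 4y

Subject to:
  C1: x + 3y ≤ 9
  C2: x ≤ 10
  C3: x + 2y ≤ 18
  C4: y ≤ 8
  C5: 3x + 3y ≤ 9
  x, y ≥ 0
Each vertex is the intersection of two constraint boundaries that also satisfies all remaining constraints:
  x = 0 and y = 0 → (0, 0)
  3x + 3y = 9 and y = 0 → (3, 0)
  x + 3y = 9 and 3x + 3y = 9 → (0, 3)

Evaluating z = -8x - 4y at each vertex:
  (0, 0): z = 0
  (3, 0): z = -24
  (0, 3): z = -12

The minimum is at (3, 0) with z = -24.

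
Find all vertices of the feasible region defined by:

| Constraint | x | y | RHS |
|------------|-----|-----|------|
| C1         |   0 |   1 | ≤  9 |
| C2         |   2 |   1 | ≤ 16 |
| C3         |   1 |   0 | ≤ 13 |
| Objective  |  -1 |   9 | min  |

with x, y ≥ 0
Each vertex is the intersection of two constraint boundaries that also satisfies all remaining constraints:
  x = 0 and y = 0 → (0, 0)
  2x + y = 16 and y = 0 → (8, 0)
  y = 9 and 2x + y = 16 → (3.5, 9)
  y = 9 and x = 0 → (0, 9)

Vertices: (0, 0), (8, 0), (3.5, 9), (0, 9)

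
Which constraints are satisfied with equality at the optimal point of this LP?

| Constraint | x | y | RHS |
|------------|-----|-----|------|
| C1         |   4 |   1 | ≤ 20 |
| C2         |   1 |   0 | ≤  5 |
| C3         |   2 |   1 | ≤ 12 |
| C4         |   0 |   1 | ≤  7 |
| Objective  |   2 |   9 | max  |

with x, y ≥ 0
Optimal: x = 2.5, y = 7
Slack at optimum:
  C1: slack = 3
  C2: slack = 2.5
  C3: slack = 0 (binding)
  C4: slack = 0 (binding)
  x ≥ 0: x = 2.5
  y ≥ 0: y = 7
Binding constraints: C3, C4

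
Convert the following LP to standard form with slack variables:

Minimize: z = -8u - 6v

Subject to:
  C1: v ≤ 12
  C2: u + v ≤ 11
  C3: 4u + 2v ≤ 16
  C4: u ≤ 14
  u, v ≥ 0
min z = -8u - 6v

s.t.
  v + s1 = 12
  u + v + s2 = 11
  4u + 2v + s3 = 16
  u + s4 = 14
  u, v, s1, s2, s3, s4 ≥ 0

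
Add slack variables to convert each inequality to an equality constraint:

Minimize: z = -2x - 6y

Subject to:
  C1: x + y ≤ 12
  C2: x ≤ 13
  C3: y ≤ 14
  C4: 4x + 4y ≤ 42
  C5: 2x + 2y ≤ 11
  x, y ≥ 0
min z = -2x - 6y

s.t.
  x + y + s1 = 12
  x + s2 = 13
  y + s3 = 14
  4x + 4y + s4 = 42
  2x + 2y + s5 = 11
  x, y, s1, s2, s3, s4, s5 ≥ 0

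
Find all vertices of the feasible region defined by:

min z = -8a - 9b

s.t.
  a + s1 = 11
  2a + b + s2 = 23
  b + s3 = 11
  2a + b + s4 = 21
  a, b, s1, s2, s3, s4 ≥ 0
Each vertex is the intersection of two constraint boundaries that also satisfies all remaining constraints:
  a = 0 and b = 0 → (0, 0)
  2a + b = 21 and b = 0 → (10.5, 0)
  b = 11 and 2a + b = 21 → (5, 11)
  b = 11 and a = 0 → (0, 11)

Vertices: (0, 0), (10.5, 0), (5, 11), (0, 11)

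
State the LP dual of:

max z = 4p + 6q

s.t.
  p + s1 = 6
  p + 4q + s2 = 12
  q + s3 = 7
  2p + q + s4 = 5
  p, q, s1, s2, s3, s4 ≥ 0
Minimize: z = 6y1 + 12y2 + 7y3 + 5y4

Subject to:
  C1: -y1 - y2 - 2y4 ≤ -4
  C2: -4y2 - y3 - y4 ≤ -6
  y1, y2, y3, y4 ≥ 0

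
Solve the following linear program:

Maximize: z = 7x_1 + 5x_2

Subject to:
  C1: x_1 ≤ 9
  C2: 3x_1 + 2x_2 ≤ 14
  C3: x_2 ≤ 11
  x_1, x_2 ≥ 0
x_1 = 0, x_2 = 7, z = 35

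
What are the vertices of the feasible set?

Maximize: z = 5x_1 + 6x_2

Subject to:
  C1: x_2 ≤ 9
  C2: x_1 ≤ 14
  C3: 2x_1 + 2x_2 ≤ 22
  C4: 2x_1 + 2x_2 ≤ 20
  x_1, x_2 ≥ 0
Each vertex is the intersection of two constraint boundaries that also satisfies all remaining constraints:
  x_1 = 0 and x_2 = 0 → (0, 0)
  2x_1 + 2x_2 = 20 and x_2 = 0 → (10, 0)
  x_2 = 9 and 2x_1 + 2x_2 = 20 → (1, 9)
  x_2 = 9 and x_1 = 0 → (0, 9)

Vertices: (0, 0), (10, 0), (1, 9), (0, 9)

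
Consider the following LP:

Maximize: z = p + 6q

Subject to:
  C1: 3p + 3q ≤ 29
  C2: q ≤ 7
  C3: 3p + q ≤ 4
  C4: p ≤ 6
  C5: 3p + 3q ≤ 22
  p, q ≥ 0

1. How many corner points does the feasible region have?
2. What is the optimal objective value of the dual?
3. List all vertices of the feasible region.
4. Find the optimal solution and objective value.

1. 3
2. 24 (by strong duality, equal to the primal optimum)
3. (0, 0), (1.333, 0), (0, 4)
4. p = 0, q = 4, z = 24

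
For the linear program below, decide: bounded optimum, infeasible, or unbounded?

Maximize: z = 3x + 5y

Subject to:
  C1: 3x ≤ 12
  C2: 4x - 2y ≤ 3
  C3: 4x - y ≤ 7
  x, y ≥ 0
Feasible point: (0, 0) satisfies every constraint, so the LP is feasible.
Direction d = (0, 1): for each constraint row a, a·d ≤ 0 —
  (3)(0) + (0)(1) = 0 ≤ 0
  (4)(0) + (-2)(1) = -2 ≤ 0
  (4)(0) + (-1)(1) = -1 ≤ 0
and d ≥ 0, so (0, 0) + t·d stays feasible for every t ≥ 0. Along this ray z = 3x + 5y changes by 5 per unit t, so z → +∞.

The LP is unbounded; z can be made arbitrarily large.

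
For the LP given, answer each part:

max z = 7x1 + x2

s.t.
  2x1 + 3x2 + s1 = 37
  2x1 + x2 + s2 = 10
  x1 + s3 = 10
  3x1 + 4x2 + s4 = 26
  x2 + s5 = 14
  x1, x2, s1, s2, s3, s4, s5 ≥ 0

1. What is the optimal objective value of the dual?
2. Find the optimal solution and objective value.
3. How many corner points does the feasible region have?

1. 35 (by strong duality, equal to the primal optimum)
2. x1 = 5, x2 = 0, z = 35
3. 4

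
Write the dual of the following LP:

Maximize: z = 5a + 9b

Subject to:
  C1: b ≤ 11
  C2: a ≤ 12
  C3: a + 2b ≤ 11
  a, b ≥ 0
Minimize: z = 11y1 + 12y2 + 11y3

Subject to:
  C1: -y2 - y3 ≤ -5
  C2: -y1 - 2y3 ≤ -9
  y1, y2, y3 ≥ 0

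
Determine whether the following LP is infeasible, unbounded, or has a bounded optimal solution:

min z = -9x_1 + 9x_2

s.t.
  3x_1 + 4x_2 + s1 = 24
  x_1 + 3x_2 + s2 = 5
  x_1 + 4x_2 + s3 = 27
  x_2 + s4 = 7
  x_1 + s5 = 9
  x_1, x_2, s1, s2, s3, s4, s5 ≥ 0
The point (5, 0) satisfies every constraint, so the LP is feasible; the constraints give x_1 ≤ 9 and x_2 ≤ 7, which with x_1, x_2 ≥ 0 keep the feasible region inside a bounded box. A feasible, bounded LP attains a finite optimum at a vertex.

Feasible with finite optimum z* = -45 at (5, 0).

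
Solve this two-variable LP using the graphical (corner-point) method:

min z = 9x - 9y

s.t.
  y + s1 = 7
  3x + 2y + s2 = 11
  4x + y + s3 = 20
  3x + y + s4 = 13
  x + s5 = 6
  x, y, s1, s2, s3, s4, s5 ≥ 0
x = 0, y = 5.5, z = -49.5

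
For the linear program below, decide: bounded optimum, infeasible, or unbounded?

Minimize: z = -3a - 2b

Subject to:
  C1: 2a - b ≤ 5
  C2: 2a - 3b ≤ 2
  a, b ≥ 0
Feasible point: (0, 0) satisfies every constraint, so the LP is feasible.
Direction d = (0, 1): for each constraint row a, a·d ≤ 0 —
  (2)(0) + (-1)(1) = -1 ≤ 0
  (2)(0) + (-3)(1) = -3 ≤ 0
and d ≥ 0, so (0, 0) + t·d stays feasible for every t ≥ 0. Along this ray z = -3a - 2b changes by -2 per unit t, so z → −∞.

Unbounded — the objective can decrease without bound over the feasible region.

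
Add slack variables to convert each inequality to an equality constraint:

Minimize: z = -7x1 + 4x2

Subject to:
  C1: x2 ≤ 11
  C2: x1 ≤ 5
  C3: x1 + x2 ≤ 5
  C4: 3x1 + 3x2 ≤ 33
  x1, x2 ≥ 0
min z = -7x1 + 4x2

s.t.
  x2 + s1 = 11
  x1 + s2 = 5
  x1 + x2 + s3 = 5
  3x1 + 3x2 + s4 = 33
  x1, x2, s1, s2, s3, s4 ≥ 0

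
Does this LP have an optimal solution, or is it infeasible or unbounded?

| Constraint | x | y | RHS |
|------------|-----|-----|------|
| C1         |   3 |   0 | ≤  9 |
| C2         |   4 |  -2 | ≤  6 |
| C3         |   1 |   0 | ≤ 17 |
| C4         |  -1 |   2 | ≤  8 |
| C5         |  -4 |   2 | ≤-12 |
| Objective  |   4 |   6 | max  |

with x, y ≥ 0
C2 requires 4x - 2y ≤ 6, while C5 (-4x + 2y ≤ -12) is equivalent to 4x - 2y ≥ 12. Together they would need 12 ≤ 4x - 2y ≤ 6, which is impossible since 12 > 6. No point satisfies all constraints.

Infeasible — the constraint set is empty.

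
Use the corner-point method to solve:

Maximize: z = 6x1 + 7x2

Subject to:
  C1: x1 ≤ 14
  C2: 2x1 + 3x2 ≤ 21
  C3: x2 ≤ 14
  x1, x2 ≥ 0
Each vertex is the intersection of two constraint boundaries that also satisfies all remaining constraints:
  x1 = 0 and x2 = 0 → (0, 0)
  2x1 + 3x2 = 21 and x2 = 0 → (10.5, 0)
  2x1 + 3x2 = 21 and x1 = 0 → (0, 7)

Evaluating z = 6x1 + 7x2 at each vertex:
  (0, 0): z = 0
  (10.5, 0): z = 63
  (0, 7): z = 49

The maximum is at (10.5, 0) with z = 63.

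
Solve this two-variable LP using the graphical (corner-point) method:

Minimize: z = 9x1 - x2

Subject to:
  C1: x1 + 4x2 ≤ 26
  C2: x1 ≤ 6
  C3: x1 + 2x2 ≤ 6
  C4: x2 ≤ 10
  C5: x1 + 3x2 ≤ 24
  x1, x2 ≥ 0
x1 = 0, x2 = 3, z = -3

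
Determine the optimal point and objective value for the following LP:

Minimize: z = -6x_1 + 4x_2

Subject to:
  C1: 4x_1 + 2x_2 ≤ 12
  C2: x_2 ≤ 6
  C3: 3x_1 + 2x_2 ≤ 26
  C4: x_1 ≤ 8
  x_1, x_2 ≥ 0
x_1 = 3, x_2 = 0, z = -18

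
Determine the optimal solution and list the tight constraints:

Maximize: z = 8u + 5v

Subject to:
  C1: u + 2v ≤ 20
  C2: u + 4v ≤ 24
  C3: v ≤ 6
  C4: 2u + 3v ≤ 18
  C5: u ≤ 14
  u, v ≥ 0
Optimal: u = 9, v = 0
Binding: C4, v ≥ 0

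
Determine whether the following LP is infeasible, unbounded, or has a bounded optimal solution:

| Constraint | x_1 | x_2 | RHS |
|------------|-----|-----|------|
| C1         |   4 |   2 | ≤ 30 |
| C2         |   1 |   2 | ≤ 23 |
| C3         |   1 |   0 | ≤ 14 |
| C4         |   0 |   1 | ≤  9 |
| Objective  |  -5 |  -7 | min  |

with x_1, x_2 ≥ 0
The point (3, 9) satisfies every constraint, so the LP is feasible; the constraints give x_1 ≤ 14 and x_2 ≤ 9, which with x_1, x_2 ≥ 0 keep the feasible region inside a bounded box. A feasible, bounded LP attains a finite optimum at a vertex.

Evaluating z = -5x_1 - 7x_2 at each vertex:
  (0, 0): z = 0
  (7.5, 0): z = -37.5
  (3, 9): z = -78
  (0, 9): z = -63

The LP has an optimal solution: (3, 9) with z = -78.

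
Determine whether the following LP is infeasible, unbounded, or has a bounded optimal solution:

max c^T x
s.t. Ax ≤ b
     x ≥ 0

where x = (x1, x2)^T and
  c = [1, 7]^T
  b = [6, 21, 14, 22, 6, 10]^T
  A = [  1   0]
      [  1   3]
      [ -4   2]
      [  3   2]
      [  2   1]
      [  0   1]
The point (0, 6) satisfies every constraint, so the LP is feasible; the constraints give x1 ≤ 6 and x2 ≤ 10, which with x1, x2 ≥ 0 keep the feasible region inside a bounded box. A feasible, bounded LP attains a finite optimum at a vertex.

Evaluating z = x1 + 7x2 at each vertex:
  (0, 0): z = 0
  (3, 0): z = 3
  (0, 6): z = 42

Feasible with finite optimum z* = 42 at (0, 6).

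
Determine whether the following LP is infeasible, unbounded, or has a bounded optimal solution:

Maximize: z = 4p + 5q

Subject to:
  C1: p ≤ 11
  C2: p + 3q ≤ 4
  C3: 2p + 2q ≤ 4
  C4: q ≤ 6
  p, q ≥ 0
The point (1, 1) satisfies every constraint, so the LP is feasible; the constraints give p ≤ 11 and q ≤ 6, which with p, q ≥ 0 keep the feasible region inside a bounded box. A feasible, bounded LP attains a finite optimum at a vertex.

Bounded optimum: z* = 9 at (1, 1).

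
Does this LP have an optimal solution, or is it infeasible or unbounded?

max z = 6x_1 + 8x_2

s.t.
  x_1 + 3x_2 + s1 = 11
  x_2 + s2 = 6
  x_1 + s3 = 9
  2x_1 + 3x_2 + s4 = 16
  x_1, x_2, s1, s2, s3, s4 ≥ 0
The point (8, 0) satisfies every constraint, so the LP is feasible; the constraints give x_1 ≤ 9 and x_2 ≤ 6, which with x_1, x_2 ≥ 0 keep the feasible region inside a bounded box. A feasible, bounded LP attains a finite optimum at a vertex.

Evaluating z = 6x_1 + 8x_2 at each vertex:
  (0, 0): z = 0
  (8, 0): z = 48
  (5, 2): z = 46
  (0, 3.667): z = 29.33

Feasible with finite optimum z* = 48 at (8, 0).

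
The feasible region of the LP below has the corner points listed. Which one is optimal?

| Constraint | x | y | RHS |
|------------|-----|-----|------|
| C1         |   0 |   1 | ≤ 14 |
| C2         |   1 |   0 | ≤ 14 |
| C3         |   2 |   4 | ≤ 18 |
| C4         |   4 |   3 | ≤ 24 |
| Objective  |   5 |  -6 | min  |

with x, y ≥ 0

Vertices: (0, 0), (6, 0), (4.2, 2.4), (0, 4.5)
Evaluating z = 5x - 6y at each vertex:
  (0, 0): z = 0
  (6, 0): z = 30
  (4.2, 2.4): z = 6.6
  (0, 4.5): z = -27

The smallest value is z = -27, attained at (0, 4.5).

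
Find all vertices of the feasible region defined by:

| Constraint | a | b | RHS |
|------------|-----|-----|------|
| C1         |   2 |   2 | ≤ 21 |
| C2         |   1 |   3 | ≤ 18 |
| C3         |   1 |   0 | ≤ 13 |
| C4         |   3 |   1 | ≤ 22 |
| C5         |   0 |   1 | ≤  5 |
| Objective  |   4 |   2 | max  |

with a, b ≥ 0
Each vertex is the intersection of two constraint boundaries that also satisfies all remaining constraints:
  a = 0 and b = 0 → (0, 0)
  3a + b = 22 and b = 0 → (7.333, 0)
  a + 3b = 18 and 3a + b = 22 → (6, 4)
  a + 3b = 18 and b = 5 → (3, 5)
  b = 5 and a = 0 → (0, 5)

Vertices: (0, 0), (7.333, 0), (6, 4), (3, 5), (0, 5)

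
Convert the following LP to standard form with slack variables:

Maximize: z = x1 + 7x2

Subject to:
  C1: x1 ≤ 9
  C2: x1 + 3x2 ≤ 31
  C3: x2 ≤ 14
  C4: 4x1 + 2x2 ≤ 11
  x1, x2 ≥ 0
max z = x1 + 7x2

s.t.
  x1 + s1 = 9
  x1 + 3x2 + s2 = 31
  x2 + s3 = 14
  4x1 + 2x2 + s4 = 11
  x1, x2, s1, s2, s3, s4 ≥ 0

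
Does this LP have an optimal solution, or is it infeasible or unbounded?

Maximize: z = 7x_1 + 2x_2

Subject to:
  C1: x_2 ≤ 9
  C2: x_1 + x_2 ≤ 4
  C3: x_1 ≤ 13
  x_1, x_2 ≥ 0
The point (4, 0) satisfies every constraint, so the LP is feasible; the constraints give x_1 ≤ 13 and x_2 ≤ 9, which with x_1, x_2 ≥ 0 keep the feasible region inside a bounded box. A feasible, bounded LP attains a finite optimum at a vertex.

Evaluating z = 7x_1 + 2x_2 at each vertex:
  (0, 0): z = 0
  (4, 0): z = 28
  (0, 4): z = 8

The LP has an optimal solution: (4, 0) with z = 28.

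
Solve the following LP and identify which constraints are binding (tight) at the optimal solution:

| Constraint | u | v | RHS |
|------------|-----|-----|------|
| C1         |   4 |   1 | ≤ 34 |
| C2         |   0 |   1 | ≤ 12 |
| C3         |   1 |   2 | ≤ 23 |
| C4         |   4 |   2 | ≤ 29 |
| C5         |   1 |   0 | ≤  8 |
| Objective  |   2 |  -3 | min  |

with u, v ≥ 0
Optimal: u = 0, v = 11.5
Slack at optimum:
  C1: slack = 22.5
  C2: slack = 0.5
  C3: slack = 0 (binding)
  C4: slack = 6
  C5: slack = 8
  u ≥ 0: u = 0 (binding)
  v ≥ 0: v = 11.5
Binding constraints: C3, u ≥ 0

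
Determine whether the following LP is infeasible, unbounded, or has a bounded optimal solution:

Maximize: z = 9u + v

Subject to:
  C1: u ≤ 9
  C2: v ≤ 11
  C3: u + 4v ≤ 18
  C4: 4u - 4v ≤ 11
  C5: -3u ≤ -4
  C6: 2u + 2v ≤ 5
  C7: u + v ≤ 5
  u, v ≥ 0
The point (2.5, 0) satisfies every constraint, so the LP is feasible; the constraints give u ≤ 9 and v ≤ 11, which with u, v ≥ 0 keep the feasible region inside a bounded box. A feasible, bounded LP attains a finite optimum at a vertex.

Feasible with finite optimum z* = 22.5 at (2.5, 0).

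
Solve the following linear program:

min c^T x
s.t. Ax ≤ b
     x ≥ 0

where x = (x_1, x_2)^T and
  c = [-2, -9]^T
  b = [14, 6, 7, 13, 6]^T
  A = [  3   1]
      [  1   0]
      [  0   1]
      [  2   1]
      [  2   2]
Each vertex is the intersection of two constraint boundaries that also satisfies all remaining constraints:
  x_1 = 0 and x_2 = 0 → (0, 0)
  2x_1 + 2x_2 = 6 and x_2 = 0 → (3, 0)
  2x_1 + 2x_2 = 6 and x_1 = 0 → (0, 3)

Evaluating z = -2x_1 - 9x_2 at each vertex:
  (0, 0): z = 0
  (3, 0): z = -6
  (0, 3): z = -27

The minimum is at (0, 3) with z = -27.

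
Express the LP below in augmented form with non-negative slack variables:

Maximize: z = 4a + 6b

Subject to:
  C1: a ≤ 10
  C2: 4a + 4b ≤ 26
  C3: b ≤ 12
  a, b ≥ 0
max z = 4a + 6b

s.t.
  a + s1 = 10
  4a + 4b + s2 = 26
  b + s3 = 12
  a, b, s1, s2, s3 ≥ 0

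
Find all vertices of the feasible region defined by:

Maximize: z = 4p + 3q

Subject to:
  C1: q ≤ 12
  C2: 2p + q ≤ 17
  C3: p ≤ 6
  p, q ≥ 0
Each vertex is the intersection of two constraint boundaries that also satisfies all remaining constraints:
  p = 0 and q = 0 → (0, 0)
  p = 6 and q = 0 → (6, 0)
  2p + q = 17 and p = 6 → (6, 5)
  q = 12 and 2p + q = 17 → (2.5, 12)
  q = 12 and p = 0 → (0, 12)

Vertices: (0, 0), (6, 0), (6, 5), (2.5, 12), (0, 12)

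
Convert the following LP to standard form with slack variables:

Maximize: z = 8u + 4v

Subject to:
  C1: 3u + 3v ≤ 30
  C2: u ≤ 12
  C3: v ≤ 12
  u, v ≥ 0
max z = 8u + 4v

s.t.
  3u + 3v + s1 = 30
  u + s2 = 12
  v + s3 = 12
  u, v, s1, s2, s3 ≥ 0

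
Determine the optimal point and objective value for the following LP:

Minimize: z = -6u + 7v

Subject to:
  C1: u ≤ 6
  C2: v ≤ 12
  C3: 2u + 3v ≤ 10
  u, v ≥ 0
Each vertex is the intersection of two constraint boundaries that also satisfies all remaining constraints:
  u = 0 and v = 0 → (0, 0)
  2u + 3v = 10 and v = 0 → (5, 0)
  2u + 3v = 10 and u = 0 → (0, 3.333)

Evaluating z = -6u + 7v at each vertex:
  (0, 0): z = 0
  (5, 0): z = -30
  (0, 3.333): z = 23.33

The minimum is at (5, 0) with z = -30.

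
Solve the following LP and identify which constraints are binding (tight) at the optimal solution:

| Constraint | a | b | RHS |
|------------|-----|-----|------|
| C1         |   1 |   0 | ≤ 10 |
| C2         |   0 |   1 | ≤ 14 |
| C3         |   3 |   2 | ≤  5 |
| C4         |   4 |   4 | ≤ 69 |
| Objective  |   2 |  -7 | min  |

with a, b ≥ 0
Optimal: a = 0, b = 2.5
Slack at optimum:
  C1: slack = 10
  C2: slack = 11.5
  C3: slack = 0 (binding)
  C4: slack = 59
  a ≥ 0: a = 0 (binding)
  b ≥ 0: b = 2.5
Binding constraints: C3, a ≥ 0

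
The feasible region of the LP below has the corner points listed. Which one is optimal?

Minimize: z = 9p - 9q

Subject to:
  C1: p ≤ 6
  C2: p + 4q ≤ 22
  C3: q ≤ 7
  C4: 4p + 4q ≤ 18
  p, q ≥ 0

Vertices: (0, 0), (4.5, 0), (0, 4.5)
(0, 4.5) with z = -40.5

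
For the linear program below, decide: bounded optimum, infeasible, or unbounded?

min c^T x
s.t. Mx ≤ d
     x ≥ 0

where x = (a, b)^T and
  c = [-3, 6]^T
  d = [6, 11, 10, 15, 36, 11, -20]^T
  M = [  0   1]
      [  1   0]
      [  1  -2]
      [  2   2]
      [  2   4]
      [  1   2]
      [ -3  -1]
The point (7.5, 0) satisfies every constraint, so the LP is feasible; the constraints give a ≤ 11 and b ≤ 6, which with a, b ≥ 0 keep the feasible region inside a bounded box. A feasible, bounded LP attains a finite optimum at a vertex.

Evaluating z = -3a + 6b at each vertex:
  (6.667, 0): z = -20
  (7.5, 0): z = -22.5
  (6.25, 1.25): z = -11.25

Bounded optimum: z* = -22.5 at (7.5, 0).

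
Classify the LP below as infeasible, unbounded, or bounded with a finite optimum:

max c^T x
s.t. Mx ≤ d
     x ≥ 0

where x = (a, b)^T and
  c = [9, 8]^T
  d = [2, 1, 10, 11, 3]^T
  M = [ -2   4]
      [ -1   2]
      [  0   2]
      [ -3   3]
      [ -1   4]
Feasible point: (0, 0) satisfies every constraint, so the LP is feasible.
Direction d = (1, 0): for each constraint row a, a·d ≤ 0 —
  (-2)(1) + (4)(0) = -2 ≤ 0
  (-1)(1) + (2)(0) = -1 ≤ 0
  (0)(1) + (2)(0) = 0 ≤ 0
  (-3)(1) + (3)(0) = -3 ≤ 0
  (-1)(1) + (4)(0) = -1 ≤ 0
and d ≥ 0, so (0, 0) + t·d stays feasible for every t ≥ 0. Along this ray z = 9a + 8b changes by 9 per unit t, so z → +∞.

The LP is unbounded; z can be made arbitrarily large.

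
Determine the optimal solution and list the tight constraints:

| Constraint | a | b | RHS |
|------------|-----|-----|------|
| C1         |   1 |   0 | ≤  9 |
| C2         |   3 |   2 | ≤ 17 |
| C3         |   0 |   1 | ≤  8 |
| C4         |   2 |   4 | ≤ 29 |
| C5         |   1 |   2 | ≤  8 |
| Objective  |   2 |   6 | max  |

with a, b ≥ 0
Optimal: a = 0, b = 4
Binding: C5, a ≥ 0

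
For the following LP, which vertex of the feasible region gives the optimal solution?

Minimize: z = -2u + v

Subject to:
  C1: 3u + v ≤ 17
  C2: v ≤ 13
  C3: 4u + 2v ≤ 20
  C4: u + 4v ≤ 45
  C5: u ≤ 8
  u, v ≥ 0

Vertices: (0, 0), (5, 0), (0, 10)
(5, 0) with z = -10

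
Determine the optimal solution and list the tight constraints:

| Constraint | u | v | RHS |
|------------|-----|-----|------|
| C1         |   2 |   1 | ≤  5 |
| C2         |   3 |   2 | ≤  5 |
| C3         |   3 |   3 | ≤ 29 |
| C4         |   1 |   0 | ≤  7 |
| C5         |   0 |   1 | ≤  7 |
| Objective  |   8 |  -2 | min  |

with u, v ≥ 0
Optimal: u = 0, v = 2.5
Slack at optimum:
  C1: slack = 2.5
  C2: slack = 0 (binding)
  C3: slack = 21.5
  C4: slack = 7
  C5: slack = 4.5
  u ≥ 0: u = 0 (binding)
  v ≥ 0: v = 2.5
Binding constraints: C2, u ≥ 0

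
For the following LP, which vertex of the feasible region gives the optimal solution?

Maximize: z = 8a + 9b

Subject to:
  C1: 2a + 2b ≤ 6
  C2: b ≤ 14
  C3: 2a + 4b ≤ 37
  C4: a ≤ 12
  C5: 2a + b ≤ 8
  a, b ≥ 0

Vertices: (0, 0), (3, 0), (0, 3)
Evaluating z = 8a + 9b at each vertex:
  (0, 0): z = 0
  (3, 0): z = 24
  (0, 3): z = 27

The largest value is z = 27, attained at (0, 3).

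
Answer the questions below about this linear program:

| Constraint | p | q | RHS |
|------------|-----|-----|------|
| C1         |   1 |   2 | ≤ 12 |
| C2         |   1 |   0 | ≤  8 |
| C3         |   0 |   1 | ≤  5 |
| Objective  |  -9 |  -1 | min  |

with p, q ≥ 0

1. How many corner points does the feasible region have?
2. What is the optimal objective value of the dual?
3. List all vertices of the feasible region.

1. 5
2. -74 (by strong duality, equal to the primal optimum)
3. (0, 0), (8, 0), (8, 2), (2, 5), (0, 5)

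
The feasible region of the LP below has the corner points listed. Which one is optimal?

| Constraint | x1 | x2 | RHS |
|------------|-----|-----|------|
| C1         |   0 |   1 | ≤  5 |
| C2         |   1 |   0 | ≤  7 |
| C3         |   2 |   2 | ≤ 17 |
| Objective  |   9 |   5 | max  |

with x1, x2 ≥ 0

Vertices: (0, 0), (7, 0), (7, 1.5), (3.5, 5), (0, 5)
(7, 1.5) with z = 70.5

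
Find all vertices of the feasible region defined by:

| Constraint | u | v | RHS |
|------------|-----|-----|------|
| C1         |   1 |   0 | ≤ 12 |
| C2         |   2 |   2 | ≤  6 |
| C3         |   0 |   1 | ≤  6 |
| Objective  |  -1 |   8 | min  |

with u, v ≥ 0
Each vertex is the intersection of two constraint boundaries that also satisfies all remaining constraints:
  u = 0 and v = 0 → (0, 0)
  2u + 2v = 6 and v = 0 → (3, 0)
  2u + 2v = 6 and u = 0 → (0, 3)

Vertices: (0, 0), (3, 0), (0, 3)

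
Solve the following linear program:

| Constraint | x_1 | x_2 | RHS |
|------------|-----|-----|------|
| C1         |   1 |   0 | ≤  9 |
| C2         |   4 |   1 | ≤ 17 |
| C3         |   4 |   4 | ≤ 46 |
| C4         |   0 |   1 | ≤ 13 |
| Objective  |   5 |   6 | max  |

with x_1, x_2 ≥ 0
x_1 = 0, x_2 = 11.5, z = 69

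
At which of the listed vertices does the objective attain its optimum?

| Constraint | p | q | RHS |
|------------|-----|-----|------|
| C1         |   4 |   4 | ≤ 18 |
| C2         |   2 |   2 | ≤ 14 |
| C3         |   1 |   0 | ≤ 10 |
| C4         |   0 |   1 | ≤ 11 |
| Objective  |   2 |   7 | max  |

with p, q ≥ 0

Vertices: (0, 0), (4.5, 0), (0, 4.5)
(0, 4.5) with z = 31.5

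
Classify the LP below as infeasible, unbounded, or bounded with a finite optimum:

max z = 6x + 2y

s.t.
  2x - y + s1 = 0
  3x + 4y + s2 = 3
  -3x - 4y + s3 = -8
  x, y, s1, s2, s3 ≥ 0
The row 3x + 4y + s2 = 3 with s2 ≥ 0 requires 3x + 4y ≤ 3, while the row -3x - 4y + s3 = -8 with s3 ≥ 0 is equivalent to 3x + 4y ≥ 8. Together they would need 8 ≤ 3x + 4y ≤ 3, which is impossible since 8 > 3. No point satisfies all constraints.

Infeasible: no point satisfies all constraints simultaneously.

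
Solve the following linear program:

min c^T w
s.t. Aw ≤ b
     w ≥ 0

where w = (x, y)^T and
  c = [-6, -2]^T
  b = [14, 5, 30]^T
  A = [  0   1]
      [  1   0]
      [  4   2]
Each vertex is the intersection of two constraint boundaries that also satisfies all remaining constraints:
  x = 0 and y = 0 → (0, 0)
  x = 5 and y = 0 → (5, 0)
  x = 5 and 4x + 2y = 30 → (5, 5)
  y = 14 and 4x + 2y = 30 → (0.5, 14)
  y = 14 and x = 0 → (0, 14)

Evaluating z = -6x - 2y at each vertex:
  (0, 0): z = 0
  (5, 0): z = -30
  (5, 5): z = -40
  (0.5, 14): z = -31
  (0, 14): z = -28

The minimum is at (5, 5) with z = -40.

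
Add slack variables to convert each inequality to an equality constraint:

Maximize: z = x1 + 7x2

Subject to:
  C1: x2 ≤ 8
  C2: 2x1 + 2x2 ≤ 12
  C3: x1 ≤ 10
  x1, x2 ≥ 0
max z = x1 + 7x2

s.t.
  x2 + s1 = 8
  2x1 + 2x2 + s2 = 12
  x1 + s3 = 10
  x1, x2, s1, s2, s3 ≥ 0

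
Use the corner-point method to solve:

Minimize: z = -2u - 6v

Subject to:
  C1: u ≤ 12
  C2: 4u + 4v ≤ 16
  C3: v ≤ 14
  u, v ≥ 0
u = 0, v = 4, z = -24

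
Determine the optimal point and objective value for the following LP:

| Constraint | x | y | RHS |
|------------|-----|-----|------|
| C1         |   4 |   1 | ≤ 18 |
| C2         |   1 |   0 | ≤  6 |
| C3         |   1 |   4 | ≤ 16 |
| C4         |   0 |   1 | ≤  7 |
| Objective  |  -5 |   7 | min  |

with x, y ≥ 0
Each vertex is the intersection of two constraint boundaries that also satisfies all remaining constraints:
  x = 0 and y = 0 → (0, 0)
  4x + y = 18 and y = 0 → (4.5, 0)
  4x + y = 18 and x + 4y = 16 → (3.733, 3.067)
  x + 4y = 16 and x = 0 → (0, 4)

Evaluating z = -5x + 7y at each vertex:
  (0, 0): z = 0
  (4.5, 0): z = -22.5
  (3.733, 3.067): z = 2.8
  (0, 4): z = 28

The minimum is at (4.5, 0) with z = -22.5.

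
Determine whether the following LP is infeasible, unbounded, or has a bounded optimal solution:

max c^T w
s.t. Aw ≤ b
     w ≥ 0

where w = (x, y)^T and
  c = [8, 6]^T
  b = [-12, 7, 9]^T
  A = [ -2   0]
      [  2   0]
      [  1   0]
One constraint requires 2x ≤ 7, while the constraint -2x ≤ -12 is equivalent to 2x ≥ 12. Together they would need 12 ≤ 2x ≤ 7, which is impossible since 12 > 7. No point satisfies all constraints.

Infeasible — the constraint set is empty.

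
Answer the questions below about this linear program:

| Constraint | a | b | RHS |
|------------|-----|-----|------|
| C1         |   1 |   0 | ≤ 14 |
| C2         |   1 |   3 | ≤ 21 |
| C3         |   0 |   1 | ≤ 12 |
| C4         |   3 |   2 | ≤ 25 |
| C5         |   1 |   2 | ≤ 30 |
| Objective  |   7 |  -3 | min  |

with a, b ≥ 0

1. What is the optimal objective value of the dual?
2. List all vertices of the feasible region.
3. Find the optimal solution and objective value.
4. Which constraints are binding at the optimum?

1. -21 (by strong duality, equal to the primal optimum)
2. (0, 0), (8.333, 0), (4.714, 5.429), (0, 7)
3. a = 0, b = 7, z = -21
4. C2, a ≥ 0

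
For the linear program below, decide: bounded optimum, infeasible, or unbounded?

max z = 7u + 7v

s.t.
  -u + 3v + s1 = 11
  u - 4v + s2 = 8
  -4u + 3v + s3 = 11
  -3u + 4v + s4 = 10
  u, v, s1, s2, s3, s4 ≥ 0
Feasible point: (0, 0) satisfies every constraint, so the LP is feasible.
Direction d = (3, 1): for each constraint row a, a·d ≤ 0 —
  (-1)(3) + (3)(1) = 0 ≤ 0
  (1)(3) + (-4)(1) = -1 ≤ 0
  (-4)(3) + (3)(1) = -9 ≤ 0
  (-3)(3) + (4)(1) = -5 ≤ 0
and d ≥ 0, so (0, 0) + t·d stays feasible for every t ≥ 0. Along this ray z = 7u + 7v changes by 28 per unit t, so z → +∞.

Unbounded — the objective can increase without bound over the feasible region.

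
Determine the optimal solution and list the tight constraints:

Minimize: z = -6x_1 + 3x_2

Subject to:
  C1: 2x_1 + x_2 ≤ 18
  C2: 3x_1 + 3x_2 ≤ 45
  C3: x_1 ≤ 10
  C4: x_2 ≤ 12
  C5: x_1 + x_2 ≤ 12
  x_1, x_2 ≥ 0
Optimal: x_1 = 9, x_2 = 0
Slack at optimum:
  C1: slack = 0 (binding)
  C2: slack = 18
  C3: slack = 1
  C4: slack = 12
  C5: slack = 3
  x_1 ≥ 0: x_1 = 9
  x_2 ≥ 0: x_2 = 0 (binding)
Binding constraints: C1, x_2 ≥ 0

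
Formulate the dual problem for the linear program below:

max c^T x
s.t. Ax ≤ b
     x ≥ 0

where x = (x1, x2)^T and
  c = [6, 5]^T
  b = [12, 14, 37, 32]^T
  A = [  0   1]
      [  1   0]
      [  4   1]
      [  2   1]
Minimize: z = 12y1 + 14y2 + 37y3 + 32y4

Subject to:
  C1: -y2 - 4y3 - 2y4 ≤ -6
  C2: -y1 - y3 - y4 ≤ -5
  y1, y2, y3, y4 ≥ 0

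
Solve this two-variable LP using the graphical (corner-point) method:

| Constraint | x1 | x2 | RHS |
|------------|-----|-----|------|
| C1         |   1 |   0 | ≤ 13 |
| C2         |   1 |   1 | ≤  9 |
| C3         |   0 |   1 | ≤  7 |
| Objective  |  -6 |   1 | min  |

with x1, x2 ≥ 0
Each vertex is the intersection of two constraint boundaries that also satisfies all remaining constraints:
  x1 = 0 and x2 = 0 → (0, 0)
  x1 + x2 = 9 and x2 = 0 → (9, 0)
  x1 + x2 = 9 and x2 = 7 → (2, 7)
  x2 = 7 and x1 = 0 → (0, 7)

Evaluating z = -6x1 + x2 at each vertex:
  (0, 0): z = 0
  (9, 0): z = -54
  (2, 7): z = -5
  (0, 7): z = 7

The minimum is at (9, 0) with z = -54.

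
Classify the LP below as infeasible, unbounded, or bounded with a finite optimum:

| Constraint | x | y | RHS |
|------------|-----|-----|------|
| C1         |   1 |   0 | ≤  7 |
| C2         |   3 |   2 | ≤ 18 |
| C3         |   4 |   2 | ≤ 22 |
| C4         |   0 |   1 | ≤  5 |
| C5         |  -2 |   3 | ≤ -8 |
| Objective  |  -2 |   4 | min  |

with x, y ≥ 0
The point (5.5, 0) satisfies every constraint, so the LP is feasible; the constraints give x ≤ 7 and y ≤ 5, which with x, y ≥ 0 keep the feasible region inside a bounded box. A feasible, bounded LP attains a finite optimum at a vertex.

The LP has an optimal solution: (5.5, 0) with z = -11.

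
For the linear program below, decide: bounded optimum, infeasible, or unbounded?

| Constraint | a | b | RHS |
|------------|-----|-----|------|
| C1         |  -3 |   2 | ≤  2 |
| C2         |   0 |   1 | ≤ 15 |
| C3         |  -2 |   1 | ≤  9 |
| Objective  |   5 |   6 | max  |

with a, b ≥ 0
Feasible point: (0, 0) satisfies every constraint, so the LP is feasible.
Direction d = (1, 0): for each constraint row a, a·d ≤ 0 —
  (-3)(1) + (2)(0) = -3 ≤ 0
  (0)(1) + (1)(0) = 0 ≤ 0
  (-2)(1) + (1)(0) = -2 ≤ 0
and d ≥ 0, so (0, 0) + t·d stays feasible for every t ≥ 0. Along this ray z = 5a + 6b changes by 5 per unit t, so z → +∞.

Unbounded: there is a feasible ray along which z → +∞.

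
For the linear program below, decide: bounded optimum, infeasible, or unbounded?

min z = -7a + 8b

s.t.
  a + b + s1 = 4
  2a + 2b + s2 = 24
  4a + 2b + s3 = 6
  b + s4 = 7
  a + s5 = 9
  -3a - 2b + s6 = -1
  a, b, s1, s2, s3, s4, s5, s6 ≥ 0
The point (1.5, 0) satisfies every constraint, so the LP is feasible; the constraints give a ≤ 9 and b ≤ 7, which with a, b ≥ 0 keep the feasible region inside a bounded box. A feasible, bounded LP attains a finite optimum at a vertex.

Evaluating z = -7a + 8b at each vertex:
  (0, 0.5): z = 4
  (0.3333, 0): z = -2.333
  (1.5, 0): z = -10.5
  (0, 3): z = 24

Bounded optimum: z* = -10.5 at (1.5, 0).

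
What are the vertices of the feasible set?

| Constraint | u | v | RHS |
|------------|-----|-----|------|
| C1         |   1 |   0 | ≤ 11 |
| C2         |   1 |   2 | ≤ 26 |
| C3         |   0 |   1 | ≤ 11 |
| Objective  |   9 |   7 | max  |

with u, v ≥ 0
Each vertex is the intersection of two constraint boundaries that also satisfies all remaining constraints:
  u = 0 and v = 0 → (0, 0)
  u = 11 and v = 0 → (11, 0)
  u = 11 and u + 2v = 26 → (11, 7.5)
  u + 2v = 26 and v = 11 → (4, 11)
  v = 11 and u = 0 → (0, 11)

Vertices: (0, 0), (11, 0), (11, 7.5), (4, 11), (0, 11)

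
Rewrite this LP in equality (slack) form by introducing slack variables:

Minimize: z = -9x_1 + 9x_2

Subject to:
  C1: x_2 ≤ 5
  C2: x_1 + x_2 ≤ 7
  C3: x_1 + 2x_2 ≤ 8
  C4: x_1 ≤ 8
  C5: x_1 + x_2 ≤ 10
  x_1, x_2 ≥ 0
min z = -9x_1 + 9x_2

s.t.
  x_2 + s1 = 5
  x_1 + x_2 + s2 = 7
  x_1 + 2x_2 + s3 = 8
  x_1 + s4 = 8
  x_1 + x_2 + s5 = 10
  x_1, x_2, s1, s2, s3, s4, s5 ≥ 0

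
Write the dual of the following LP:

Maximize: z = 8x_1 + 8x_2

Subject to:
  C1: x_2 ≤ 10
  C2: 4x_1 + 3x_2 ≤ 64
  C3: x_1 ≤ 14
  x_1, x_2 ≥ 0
Minimize: z = 10y1 + 64y2 + 14y3

Subject to:
  C1: -4y2 - y3 ≤ -8
  C2: -y1 - 3y2 ≤ -8
  y1, y2, y3 ≥ 0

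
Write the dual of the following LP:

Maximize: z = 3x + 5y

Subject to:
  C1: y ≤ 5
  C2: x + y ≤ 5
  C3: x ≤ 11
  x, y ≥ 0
Minimize: z = 5y1 + 5y2 + 11y3

Subject to:
  C1: -y2 - y3 ≤ -3
  C2: -y1 - y2 ≤ -5
  y1, y2, y3 ≥ 0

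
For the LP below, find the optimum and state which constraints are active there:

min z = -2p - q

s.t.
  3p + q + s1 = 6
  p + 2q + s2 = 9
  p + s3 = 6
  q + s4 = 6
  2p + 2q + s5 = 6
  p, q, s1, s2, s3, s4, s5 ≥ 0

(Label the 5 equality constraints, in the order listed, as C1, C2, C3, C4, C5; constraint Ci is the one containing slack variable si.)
Optimal: p = 1.5, q = 1.5
Binding: C1, C5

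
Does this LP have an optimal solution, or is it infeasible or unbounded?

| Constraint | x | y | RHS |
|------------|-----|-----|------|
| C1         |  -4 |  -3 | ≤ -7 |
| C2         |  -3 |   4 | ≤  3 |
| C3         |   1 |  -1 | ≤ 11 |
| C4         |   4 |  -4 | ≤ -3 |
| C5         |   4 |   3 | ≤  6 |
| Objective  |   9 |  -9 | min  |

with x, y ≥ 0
C5 requires 4x + 3y ≤ 6, while C1 (-4x - 3y ≤ -7) is equivalent to 4x + 3y ≥ 7. Together they would need 7 ≤ 4x + 3y ≤ 6, which is impossible since 7 > 6. No point satisfies all constraints.

Infeasible — the constraint set is empty.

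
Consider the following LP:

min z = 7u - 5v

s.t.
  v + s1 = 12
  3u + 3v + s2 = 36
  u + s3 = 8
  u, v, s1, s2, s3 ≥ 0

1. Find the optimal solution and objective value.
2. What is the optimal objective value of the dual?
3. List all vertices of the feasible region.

1. u = 0, v = 12, z = -60
2. -60 (by strong duality, equal to the primal optimum)
3. (0, 0), (8, 0), (8, 4), (0, 12)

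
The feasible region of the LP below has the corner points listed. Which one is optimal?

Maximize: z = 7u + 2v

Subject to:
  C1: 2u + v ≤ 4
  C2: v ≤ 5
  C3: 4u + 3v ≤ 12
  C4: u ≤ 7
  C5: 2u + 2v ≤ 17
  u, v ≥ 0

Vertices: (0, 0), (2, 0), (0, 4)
Evaluating z = 7u + 2v at each vertex:
  (0, 0): z = 0
  (2, 0): z = 14
  (0, 4): z = 8

The largest value is z = 14, attained at (2, 0).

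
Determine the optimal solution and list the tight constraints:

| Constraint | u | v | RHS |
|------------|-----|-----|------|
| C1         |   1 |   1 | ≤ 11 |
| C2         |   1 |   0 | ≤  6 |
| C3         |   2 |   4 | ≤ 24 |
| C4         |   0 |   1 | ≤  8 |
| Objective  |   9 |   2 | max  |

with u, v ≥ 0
Optimal: u = 6, v = 3
Binding: C2, C3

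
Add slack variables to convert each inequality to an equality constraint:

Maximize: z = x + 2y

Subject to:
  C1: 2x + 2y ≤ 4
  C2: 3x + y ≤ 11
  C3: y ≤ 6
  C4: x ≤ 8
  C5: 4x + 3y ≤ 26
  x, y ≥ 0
max z = x + 2y

s.t.
  2x + 2y + s1 = 4
  3x + y + s2 = 11
  y + s3 = 6
  x + s4 = 8
  4x + 3y + s5 = 26
  x, y, s1, s2, s3, s4, s5 ≥ 0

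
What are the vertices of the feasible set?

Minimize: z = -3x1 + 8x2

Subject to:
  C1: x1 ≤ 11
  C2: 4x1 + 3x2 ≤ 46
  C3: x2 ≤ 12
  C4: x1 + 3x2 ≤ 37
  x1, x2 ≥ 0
Each vertex is the intersection of two constraint boundaries that also satisfies all remaining constraints:
  x1 = 0 and x2 = 0 → (0, 0)
  x1 = 11 and x2 = 0 → (11, 0)
  x1 = 11 and 4x1 + 3x2 = 46 → (11, 0.6667)
  4x1 + 3x2 = 46 and x1 + 3x2 = 37 → (3, 11.33)
  x2 = 12 and x1 + 3x2 = 37 → (1, 12)
  x2 = 12 and x1 = 0 → (0, 12)

Vertices: (0, 0), (11, 0), (11, 0.6667), (3, 11.33), (1, 12), (0, 12)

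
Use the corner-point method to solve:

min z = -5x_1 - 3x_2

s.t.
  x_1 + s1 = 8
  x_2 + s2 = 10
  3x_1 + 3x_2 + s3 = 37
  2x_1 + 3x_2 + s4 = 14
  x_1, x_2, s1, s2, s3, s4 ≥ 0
x_1 = 7, x_2 = 0, z = -35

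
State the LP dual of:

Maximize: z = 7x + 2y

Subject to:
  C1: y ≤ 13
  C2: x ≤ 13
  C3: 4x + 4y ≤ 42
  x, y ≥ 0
Minimize: z = 13y1 + 13y2 + 42y3

Subject to:
  C1: -y2 - 4y3 ≤ -7
  C2: -y1 - 4y3 ≤ -2
  y1, y2, y3 ≥ 0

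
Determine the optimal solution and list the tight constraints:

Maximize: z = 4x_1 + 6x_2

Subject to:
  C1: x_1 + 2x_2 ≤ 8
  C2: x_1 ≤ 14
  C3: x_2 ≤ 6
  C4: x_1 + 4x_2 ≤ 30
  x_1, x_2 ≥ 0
Optimal: x_1 = 8, x_2 = 0
Binding: C1, x_2 ≥ 0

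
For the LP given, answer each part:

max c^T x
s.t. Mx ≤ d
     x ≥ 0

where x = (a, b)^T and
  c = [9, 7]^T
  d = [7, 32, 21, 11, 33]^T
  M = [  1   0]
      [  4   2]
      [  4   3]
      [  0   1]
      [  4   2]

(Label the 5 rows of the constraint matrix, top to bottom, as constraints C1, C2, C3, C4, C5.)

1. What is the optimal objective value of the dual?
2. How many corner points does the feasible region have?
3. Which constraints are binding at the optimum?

1. 49 (by strong duality, equal to the primal optimum)
2. 3
3. C3, a ≥ 0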